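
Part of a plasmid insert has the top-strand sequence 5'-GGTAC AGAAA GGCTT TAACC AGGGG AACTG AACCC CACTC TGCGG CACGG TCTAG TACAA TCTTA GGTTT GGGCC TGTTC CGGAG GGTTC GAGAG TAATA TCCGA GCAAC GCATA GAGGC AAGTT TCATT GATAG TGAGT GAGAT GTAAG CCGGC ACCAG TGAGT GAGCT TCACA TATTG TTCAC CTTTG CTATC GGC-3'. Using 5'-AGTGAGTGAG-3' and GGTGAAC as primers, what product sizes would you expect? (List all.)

53 bp, 28 bp

The forward primer AGTGAGTGAG matches the top strand at positions 134–143, 159–168.
The reverse primer's reverse complement is GTTCACC, matching at positions 180–186.
Each forward site pairs with the reverse site to give a product ending at position 186: sizes 53, 28 bp.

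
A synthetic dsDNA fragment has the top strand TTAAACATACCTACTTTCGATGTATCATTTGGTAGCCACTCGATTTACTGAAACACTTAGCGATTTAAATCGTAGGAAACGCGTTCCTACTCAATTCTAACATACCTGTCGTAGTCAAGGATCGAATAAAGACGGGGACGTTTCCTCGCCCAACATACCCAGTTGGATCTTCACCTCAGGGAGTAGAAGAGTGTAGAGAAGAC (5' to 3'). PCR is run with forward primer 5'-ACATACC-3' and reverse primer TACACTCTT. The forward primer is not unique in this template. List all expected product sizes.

The forward primer ACATACC matches the top strand at positions 5–11, 100–106, 153–159.
The reverse primer's reverse complement is AAGAGTGTA, matching at positions 187–195.
Each forward site pairs with the reverse site to give a product ending at position 195: sizes 191, 96, 43 bp.

191 bp, 96 bp, 43 bp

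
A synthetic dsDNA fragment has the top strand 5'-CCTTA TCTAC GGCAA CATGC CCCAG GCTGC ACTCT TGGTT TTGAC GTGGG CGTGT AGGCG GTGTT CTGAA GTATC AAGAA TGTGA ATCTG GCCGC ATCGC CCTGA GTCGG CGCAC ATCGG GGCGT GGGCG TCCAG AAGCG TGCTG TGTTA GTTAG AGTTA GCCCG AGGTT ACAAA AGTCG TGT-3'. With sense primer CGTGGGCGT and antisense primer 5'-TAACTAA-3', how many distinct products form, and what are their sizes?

Two products: 110 bp, 32 bp

The forward primer CGTGGGCGT matches the top strand at positions 45–53, 123–131.
The reverse primer's reverse complement is TTAGTTA, matching at positions 148–154.
Each forward site pairs with the reverse site to give a product ending at position 154: sizes 110, 32 bp.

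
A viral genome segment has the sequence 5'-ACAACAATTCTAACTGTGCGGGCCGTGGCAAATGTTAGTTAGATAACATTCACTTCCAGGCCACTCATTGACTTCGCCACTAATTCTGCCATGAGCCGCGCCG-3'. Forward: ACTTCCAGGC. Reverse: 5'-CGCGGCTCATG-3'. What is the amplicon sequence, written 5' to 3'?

Scanning the template, ACTTCCAGGC occurs at positions 52–61; this primer anneals to the bottom strand there with its 3' end pointing downstream.
Reverse complement of the reverse primer: CATGAGCCGCG. This occurs on the top strand at positions 90–100.
The product is the template from position 52 through 100 (49 bp).

5'-ACTTCCAGGCCACTCATTGACTTCGCCACTAATTCTGCCATGAGCCGCG-3'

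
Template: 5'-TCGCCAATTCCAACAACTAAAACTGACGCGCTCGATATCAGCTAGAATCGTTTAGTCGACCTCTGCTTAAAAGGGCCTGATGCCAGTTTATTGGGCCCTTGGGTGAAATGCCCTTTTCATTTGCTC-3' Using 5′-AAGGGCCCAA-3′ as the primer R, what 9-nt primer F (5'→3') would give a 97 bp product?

5'-CCAATTCCA-3'

The reverse primer's reverse complement TTGGGCCCTT matches the template at positions 91–100, so the product ends at position 100.
A 97 bp product then starts at position 100 − 97 + 1 = 4.
The forward primer is identical to the top strand there: CCAATTCCA.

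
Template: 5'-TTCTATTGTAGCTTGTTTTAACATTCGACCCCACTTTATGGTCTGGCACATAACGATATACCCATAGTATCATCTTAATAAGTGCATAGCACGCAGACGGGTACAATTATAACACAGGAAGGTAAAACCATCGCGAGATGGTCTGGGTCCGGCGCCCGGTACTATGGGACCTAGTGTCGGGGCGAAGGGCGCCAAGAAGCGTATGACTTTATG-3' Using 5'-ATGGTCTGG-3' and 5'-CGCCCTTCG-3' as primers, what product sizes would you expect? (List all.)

The forward primer ATGGTCTGG matches the top strand at positions 38–46, 138–146.
The reverse primer's reverse complement is CGAAGGGCG, matching at positions 183–191.
Each forward site pairs with the reverse site to give a product ending at position 191: sizes 154, 54 bp.

154 bp, 54 bp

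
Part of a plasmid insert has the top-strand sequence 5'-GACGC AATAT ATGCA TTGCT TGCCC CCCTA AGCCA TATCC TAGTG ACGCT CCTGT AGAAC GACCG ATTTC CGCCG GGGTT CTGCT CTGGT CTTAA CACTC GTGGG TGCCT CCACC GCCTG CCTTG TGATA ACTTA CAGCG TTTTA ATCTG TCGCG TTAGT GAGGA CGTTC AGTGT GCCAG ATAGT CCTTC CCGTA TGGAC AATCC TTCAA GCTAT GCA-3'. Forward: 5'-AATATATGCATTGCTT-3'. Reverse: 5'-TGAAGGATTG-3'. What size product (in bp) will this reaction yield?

The forward primer matches the template at positions 6–21.
Taking the reverse complement of TGAAGGATTG gives CAATCCTTCA, found at positions 200–209 on the template; the primer anneals here to the top strand with its 3' end pointing upstream.
Product length = (reverse-primer end) − (forward-primer start) + 1 = 209 − 6 + 1 = 204 bp.

204 bp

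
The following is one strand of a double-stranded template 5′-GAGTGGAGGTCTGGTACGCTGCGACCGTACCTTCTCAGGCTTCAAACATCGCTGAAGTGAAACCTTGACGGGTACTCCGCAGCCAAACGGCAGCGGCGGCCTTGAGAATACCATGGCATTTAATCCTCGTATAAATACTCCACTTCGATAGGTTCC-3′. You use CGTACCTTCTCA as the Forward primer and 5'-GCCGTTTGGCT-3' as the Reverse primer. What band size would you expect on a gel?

66 bp

The forward primer matches the template at positions 26–37.
Taking the reverse complement of GCCGTTTGGCT gives AGCCAAACGGC, found at positions 81–91 on the template; the primer anneals here to the top strand with its 3' end pointing upstream.
Amplicon spans positions 26–91: 66 bp.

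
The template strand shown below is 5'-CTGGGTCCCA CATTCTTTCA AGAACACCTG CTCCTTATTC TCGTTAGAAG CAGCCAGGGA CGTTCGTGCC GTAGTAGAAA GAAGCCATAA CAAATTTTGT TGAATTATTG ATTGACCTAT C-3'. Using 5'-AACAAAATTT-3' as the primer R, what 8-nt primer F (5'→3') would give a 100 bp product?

The reverse primer's reverse complement AAATTTTGTT matches the template at positions 92–101, so the product ends at position 101.
A 100 bp product then starts at position 101 − 100 + 1 = 2.
The forward primer is identical to the top strand there: TGGGTCCC.

5'-TGGGTCCC-3'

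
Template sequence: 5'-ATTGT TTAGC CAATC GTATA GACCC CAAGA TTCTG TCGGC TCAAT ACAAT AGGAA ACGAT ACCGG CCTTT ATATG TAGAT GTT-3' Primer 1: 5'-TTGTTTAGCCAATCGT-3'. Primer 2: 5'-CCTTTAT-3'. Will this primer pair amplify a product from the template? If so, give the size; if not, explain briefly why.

No product — both primers anneal to the same strand and extend in the same direction.

Primer 1 (TTGTTTAGCCAATCGT) matches the top strand at positions 2–17 (3' end points downstream).
Primer 2 (CCTTTAT) also matches the top strand directly, at positions 66–72 — its reverse complement ATAAAGG is not present.
Both primers anneal to the bottom strand with 3' ends pointing the same way, so neither can prime synthesis back toward the other.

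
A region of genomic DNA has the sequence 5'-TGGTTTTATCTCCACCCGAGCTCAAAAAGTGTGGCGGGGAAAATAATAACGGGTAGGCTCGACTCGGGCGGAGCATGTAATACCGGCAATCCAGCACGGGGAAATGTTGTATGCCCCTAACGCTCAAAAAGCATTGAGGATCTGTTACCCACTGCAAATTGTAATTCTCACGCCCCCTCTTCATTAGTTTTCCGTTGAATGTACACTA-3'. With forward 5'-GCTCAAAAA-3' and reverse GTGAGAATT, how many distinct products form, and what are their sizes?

Two products: 152 bp, 50 bp

The forward primer GCTCAAAAA matches the top strand at positions 20–28, 122–130.
The reverse primer's reverse complement is AATTCTCAC, matching at positions 163–171.
Each forward site pairs with the reverse site to give a product ending at position 171: sizes 152, 50 bp.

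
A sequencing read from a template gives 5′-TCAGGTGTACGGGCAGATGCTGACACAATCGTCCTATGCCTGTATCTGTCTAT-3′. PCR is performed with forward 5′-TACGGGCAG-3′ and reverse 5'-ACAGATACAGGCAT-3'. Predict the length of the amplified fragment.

42 bp

Scanning the template, TACGGGCAG occurs at positions 8–16; this primer anneals to the bottom strand there with its 3' end pointing downstream.
Reverse complement of the reverse primer: ATGCCTGTATCTGT. This occurs on the top strand at positions 36–49.
Amplicon spans positions 8–49: 42 bp.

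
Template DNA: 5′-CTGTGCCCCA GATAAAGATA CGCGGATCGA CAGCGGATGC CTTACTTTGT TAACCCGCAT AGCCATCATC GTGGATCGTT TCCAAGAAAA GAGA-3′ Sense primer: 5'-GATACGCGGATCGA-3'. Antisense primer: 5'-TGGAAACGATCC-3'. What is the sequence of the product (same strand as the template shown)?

Forward primer GATACGCGGATCGA is found on the top strand at positions 17–30.
Taking the reverse complement of TGGAAACGATCC gives GGATCGTTTCCA, found at positions 73–84 on the template; the primer anneals here to the top strand with its 3' end pointing upstream.
The product is the template from position 17 through 84 (68 bp).

5'-GATACGCGGATCGACAGCGGATGCCTTACTTTGTTAACCCGCATAGCCATCATCGTGGATCGTTTCCA-3'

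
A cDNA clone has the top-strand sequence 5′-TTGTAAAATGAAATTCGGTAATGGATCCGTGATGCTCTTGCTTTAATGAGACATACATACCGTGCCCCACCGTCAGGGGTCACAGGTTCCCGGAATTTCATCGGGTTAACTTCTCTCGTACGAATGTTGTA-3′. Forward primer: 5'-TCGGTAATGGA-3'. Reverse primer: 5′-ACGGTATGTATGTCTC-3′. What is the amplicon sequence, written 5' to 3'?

The forward primer matches the template at positions 15–25.
Taking the reverse complement of ACGGTATGTATGTCTC gives GAGACATACATACCGT, found at positions 48–63 on the template; the primer anneals here to the top strand with its 3' end pointing upstream.
The product is the template from position 15 through 63 (49 bp).

5'-TCGGTAATGGATCCGTGATGCTCTTGCTTTAATGAGACATACATACCGT-3'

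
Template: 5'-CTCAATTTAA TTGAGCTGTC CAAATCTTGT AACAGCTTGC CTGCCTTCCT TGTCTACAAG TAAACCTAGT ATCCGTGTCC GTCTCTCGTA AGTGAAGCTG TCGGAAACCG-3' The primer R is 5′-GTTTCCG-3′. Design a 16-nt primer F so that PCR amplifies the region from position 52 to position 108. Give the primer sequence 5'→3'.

The reverse primer's reverse complement CGGAAAC matches the template at positions 102–108; the product starts at position 52.
The forward primer is identical to the top strand over positions 52–67: GTCTACAAGTAAACCT.

5'-GTCTACAAGTAAACCT-3'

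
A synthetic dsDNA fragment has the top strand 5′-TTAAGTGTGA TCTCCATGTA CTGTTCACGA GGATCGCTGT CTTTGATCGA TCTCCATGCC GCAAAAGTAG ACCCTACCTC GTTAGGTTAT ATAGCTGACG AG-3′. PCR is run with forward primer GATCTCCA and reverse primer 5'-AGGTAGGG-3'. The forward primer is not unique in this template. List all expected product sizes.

71 bp, 31 bp

The forward primer GATCTCCA matches the top strand at positions 9–16, 49–56.
The reverse primer's reverse complement is CCCTACCT, matching at positions 72–79.
Each forward site pairs with the reverse site to give a product ending at position 79: sizes 71, 31 bp.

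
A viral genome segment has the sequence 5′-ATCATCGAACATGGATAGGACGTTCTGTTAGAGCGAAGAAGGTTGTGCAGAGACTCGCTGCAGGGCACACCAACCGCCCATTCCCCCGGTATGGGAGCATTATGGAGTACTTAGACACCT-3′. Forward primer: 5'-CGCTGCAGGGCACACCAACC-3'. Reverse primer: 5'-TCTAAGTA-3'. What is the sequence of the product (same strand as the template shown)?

5'-CGCTGCAGGGCACACCAACCGCCCATTCCCCCGGTATGGGAGCATTATGGAGTACTTAGA-3'

Forward primer CGCTGCAGGGCACACCAACC is found on the top strand at positions 56–75.
The reverse primer's reverse complement is TACTTAGA, which matches the template at positions 108–115.
The product is the template from position 56 through 115 (60 bp).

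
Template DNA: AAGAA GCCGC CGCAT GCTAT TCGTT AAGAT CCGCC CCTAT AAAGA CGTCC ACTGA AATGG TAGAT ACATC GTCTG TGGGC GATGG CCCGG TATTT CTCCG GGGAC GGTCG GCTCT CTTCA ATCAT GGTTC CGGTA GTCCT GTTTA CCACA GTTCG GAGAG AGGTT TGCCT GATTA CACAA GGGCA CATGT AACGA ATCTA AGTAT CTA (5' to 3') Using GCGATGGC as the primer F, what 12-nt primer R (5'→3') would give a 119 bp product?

5'-ATTCGTTACATG-3'

The forward primer binds at positions 79–86, so a 119 bp product ends at position 79 + 119 − 1 = 197.
The reverse primer anneals to the top strand over positions 186–197, i.e. to CATGTAACGAAT.
Its sequence written 5'→3' is the reverse complement: ATTCGTTACATG.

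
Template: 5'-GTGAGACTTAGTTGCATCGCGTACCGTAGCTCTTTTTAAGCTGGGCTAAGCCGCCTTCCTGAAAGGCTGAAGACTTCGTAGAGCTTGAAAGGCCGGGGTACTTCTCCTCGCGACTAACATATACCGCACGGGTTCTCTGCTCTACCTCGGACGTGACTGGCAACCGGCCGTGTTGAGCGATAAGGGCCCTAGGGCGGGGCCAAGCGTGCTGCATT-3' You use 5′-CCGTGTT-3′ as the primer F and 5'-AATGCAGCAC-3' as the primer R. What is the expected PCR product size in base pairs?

48 bp

Scanning the template, CCGTGTT occurs at positions 168–174; this primer anneals to the bottom strand there with its 3' end pointing downstream.
The reverse primer's reverse complement is GTGCTGCATT, which matches the template at positions 206–215.
Product length = (reverse-primer end) − (forward-primer start) + 1 = 215 − 168 + 1 = 48 bp.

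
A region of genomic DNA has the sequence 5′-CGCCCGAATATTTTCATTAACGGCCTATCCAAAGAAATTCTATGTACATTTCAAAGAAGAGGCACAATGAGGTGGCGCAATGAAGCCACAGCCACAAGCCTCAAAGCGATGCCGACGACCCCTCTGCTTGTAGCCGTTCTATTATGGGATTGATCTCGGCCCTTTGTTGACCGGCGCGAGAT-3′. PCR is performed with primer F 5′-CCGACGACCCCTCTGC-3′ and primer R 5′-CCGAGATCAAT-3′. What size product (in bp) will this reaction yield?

Forward primer CCGACGACCCCTCTGC is found on the top strand at positions 112–127.
The reverse primer's reverse complement is ATTGATCTCGG, which matches the template at positions 149–159.
Amplicon spans positions 112–159: 48 bp.

48 bp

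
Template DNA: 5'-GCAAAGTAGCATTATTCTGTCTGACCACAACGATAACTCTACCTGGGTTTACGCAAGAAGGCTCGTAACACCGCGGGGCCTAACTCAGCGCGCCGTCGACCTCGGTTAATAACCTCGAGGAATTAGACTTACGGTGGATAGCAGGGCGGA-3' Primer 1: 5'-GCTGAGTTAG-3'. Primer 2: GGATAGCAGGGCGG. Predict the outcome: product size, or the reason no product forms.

No product — the primers' 3' ends point away from each other.

Primer 1 (GCTGAGTTAG) has reverse complement CTAACTCAGC, which matches the top strand at positions 80–89; primer 1 anneals to the top strand there with its 3' end pointing upstream toward position 80.
Primer 2 (GGATAGCAGGGCGG) matches the top strand directly at positions 136–149; it anneals to the bottom strand with its 3' end pointing downstream toward position 149.
The 3' ends diverge (primer 1 extends toward position 1, primer 2 toward position 150), so the primers never converge on a shared product.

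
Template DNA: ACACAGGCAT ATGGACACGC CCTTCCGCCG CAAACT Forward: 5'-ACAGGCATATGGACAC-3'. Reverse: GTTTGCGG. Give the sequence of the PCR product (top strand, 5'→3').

The forward primer matches the template at positions 3–18.
Reverse complement of the reverse primer: CCGCAAAC. This occurs on the top strand at positions 28–35.
The product is the template from position 3 through 35 (33 bp).

5'-ACAGGCATATGGACACGCCCTTCCGCCGCAAAC-3'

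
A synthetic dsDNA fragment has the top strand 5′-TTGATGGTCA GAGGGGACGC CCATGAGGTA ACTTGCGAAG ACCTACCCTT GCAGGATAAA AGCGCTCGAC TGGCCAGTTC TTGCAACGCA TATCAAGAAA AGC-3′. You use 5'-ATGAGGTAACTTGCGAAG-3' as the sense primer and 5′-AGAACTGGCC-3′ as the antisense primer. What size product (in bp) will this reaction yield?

59 bp

The forward primer matches the template at positions 23–40.
Reverse complement of the reverse primer: GGCCAGTTCT. This occurs on the top strand at positions 72–81.
Product length = (reverse-primer end) − (forward-primer start) + 1 = 81 − 23 + 1 = 59 bp.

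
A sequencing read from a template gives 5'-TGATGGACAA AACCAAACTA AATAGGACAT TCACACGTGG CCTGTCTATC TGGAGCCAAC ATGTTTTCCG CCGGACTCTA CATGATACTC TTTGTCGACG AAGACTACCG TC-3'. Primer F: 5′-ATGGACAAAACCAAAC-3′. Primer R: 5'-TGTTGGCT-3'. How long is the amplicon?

59 bp

The forward primer matches the template at positions 3–18.
Taking the reverse complement of TGTTGGCT gives AGCCAACA, found at positions 54–61 on the template; the primer anneals here to the top strand with its 3' end pointing upstream.
Product length = (reverse-primer end) − (forward-primer start) + 1 = 61 − 3 + 1 = 59 bp.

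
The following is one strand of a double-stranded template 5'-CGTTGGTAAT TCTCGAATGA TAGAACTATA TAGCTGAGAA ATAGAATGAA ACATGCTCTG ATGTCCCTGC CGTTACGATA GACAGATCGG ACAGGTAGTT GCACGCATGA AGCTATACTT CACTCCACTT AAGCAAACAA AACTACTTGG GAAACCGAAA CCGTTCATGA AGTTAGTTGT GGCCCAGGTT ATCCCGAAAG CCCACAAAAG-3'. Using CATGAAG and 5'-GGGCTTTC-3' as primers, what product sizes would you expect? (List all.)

98 bp, 38 bp

The forward primer CATGAAG matches the top strand at positions 106–112, 166–172.
The reverse primer's reverse complement is GAAAGCCC, matching at positions 196–203.
Each forward site pairs with the reverse site to give a product ending at position 203: sizes 98, 38 bp.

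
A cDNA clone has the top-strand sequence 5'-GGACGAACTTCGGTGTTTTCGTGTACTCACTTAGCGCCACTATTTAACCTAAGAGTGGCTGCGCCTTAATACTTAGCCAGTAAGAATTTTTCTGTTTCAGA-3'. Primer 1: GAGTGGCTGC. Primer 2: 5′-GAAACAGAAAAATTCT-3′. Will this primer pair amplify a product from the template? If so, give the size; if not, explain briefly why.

Primer 1 (GAGTGGCTGC) matches the top strand at positions 53–62; it acts as a forward primer.
Primer 2's reverse complement is AGAATTTTTCTGTTTC, matching the top strand at positions 83–98; it acts as a reverse primer.
The 3' ends face each other across positions 53–98, giving a 46 bp product.

Yes — a 46 bp product.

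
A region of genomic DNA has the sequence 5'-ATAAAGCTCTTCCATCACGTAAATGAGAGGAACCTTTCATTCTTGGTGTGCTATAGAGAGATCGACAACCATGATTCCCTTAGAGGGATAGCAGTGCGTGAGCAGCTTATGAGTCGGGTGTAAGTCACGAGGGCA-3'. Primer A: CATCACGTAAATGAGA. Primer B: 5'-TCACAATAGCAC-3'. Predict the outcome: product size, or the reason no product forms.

No product — primer B has no binding site in the template.

Primer B (TCACAATAGCAC) does not match the top strand, and its reverse complement GTGCTATTGTGA does not match either.
With no annealing site for primer B, no amplification occurs.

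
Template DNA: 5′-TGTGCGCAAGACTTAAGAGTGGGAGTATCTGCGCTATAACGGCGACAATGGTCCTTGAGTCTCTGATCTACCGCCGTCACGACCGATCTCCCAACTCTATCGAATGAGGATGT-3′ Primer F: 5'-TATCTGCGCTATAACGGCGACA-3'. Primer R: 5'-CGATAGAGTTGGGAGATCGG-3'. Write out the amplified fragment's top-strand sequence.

5'-TATCTGCGCTATAACGGCGACAATGGTCCTTGAGTCTCTGATCTACCGCCGTCACGACCGATCTCCCAACTCTATCG-3'

The forward primer matches the template at positions 26–47.
Reverse complement of the reverse primer: CCGATCTCCCAACTCTATCG. This occurs on the top strand at positions 83–102.
The product is the template from position 26 through 102 (77 bp).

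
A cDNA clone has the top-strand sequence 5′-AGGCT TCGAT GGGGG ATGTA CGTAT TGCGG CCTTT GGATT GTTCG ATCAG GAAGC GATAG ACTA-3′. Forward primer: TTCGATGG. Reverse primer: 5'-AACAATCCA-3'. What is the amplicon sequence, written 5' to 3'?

5'-TTCGATGGGGGATGTACGTATTGCGGCCTTTGGATTGTT-3'

Forward primer TTCGATGG is found on the top strand at positions 5–12.
Reverse complement of the reverse primer: TGGATTGTT. This occurs on the top strand at positions 35–43.
The product is the template from position 5 through 43 (39 bp).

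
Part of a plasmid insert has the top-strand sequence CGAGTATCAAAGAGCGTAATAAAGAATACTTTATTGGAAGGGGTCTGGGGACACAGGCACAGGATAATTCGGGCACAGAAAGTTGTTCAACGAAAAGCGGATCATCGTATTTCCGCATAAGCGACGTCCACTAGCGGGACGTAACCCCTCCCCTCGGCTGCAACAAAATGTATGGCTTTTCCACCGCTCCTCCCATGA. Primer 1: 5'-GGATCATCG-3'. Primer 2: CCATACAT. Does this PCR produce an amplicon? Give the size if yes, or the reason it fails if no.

Yes — a 77 bp product.

Primer 1 (GGATCATCG) matches the top strand at positions 99–107; it acts as a forward primer.
Primer 2's reverse complement is ATGTATGG, matching the top strand at positions 168–175; it acts as a reverse primer.
The 3' ends face each other across positions 99–175, giving a 77 bp product.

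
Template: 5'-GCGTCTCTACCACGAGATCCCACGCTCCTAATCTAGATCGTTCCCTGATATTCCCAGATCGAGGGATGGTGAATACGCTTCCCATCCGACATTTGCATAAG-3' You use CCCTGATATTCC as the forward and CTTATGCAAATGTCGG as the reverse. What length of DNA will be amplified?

59 bp

The forward primer matches the template at positions 43–54.
Taking the reverse complement of CTTATGCAAATGTCGG gives CCGACATTTGCATAAG, found at positions 86–101 on the template; the primer anneals here to the top strand with its 3' end pointing upstream.
Product length = (reverse-primer end) − (forward-primer start) + 1 = 101 − 43 + 1 = 59 bp.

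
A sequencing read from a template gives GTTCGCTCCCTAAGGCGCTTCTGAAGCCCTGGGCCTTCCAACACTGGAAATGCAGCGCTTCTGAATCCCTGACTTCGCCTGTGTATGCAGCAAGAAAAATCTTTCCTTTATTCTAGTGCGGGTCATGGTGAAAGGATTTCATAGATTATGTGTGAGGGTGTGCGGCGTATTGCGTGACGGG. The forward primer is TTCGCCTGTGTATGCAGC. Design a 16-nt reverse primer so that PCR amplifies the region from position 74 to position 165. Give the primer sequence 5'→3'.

The product's 3' end on the top strand is position 165.
The reverse primer anneals to the top strand over positions 150–165, i.e. to GTGTGAGGGTGTGCGG.
Its sequence written 5'→3' is the reverse complement: CCGCACACCCTCACAC.

5'-CCGCACACCCTCACAC-3'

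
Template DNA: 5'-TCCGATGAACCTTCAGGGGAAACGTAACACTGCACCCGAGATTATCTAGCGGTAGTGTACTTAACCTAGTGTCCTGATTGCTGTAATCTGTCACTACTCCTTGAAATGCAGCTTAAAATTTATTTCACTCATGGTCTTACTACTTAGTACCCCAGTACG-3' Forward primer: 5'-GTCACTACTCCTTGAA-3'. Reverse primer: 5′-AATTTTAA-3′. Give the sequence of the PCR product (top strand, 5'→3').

The forward primer matches the template at positions 90–105.
Taking the reverse complement of AATTTTAA gives TTAAAATT, found at positions 113–120 on the template; the primer anneals here to the top strand with its 3' end pointing upstream.
The product is the template from position 90 through 120 (31 bp).

5'-GTCACTACTCCTTGAAATGCAGCTTAAAATT-3'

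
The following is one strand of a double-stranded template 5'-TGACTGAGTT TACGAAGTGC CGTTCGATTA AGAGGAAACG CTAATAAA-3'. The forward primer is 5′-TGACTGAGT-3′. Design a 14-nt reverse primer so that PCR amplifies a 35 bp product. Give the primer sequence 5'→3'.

5'-CCTCTTAATCGAAC-3'

The forward primer binds at positions 1–9, so a 35 bp product ends at position 1 + 35 − 1 = 35.
The reverse primer anneals to the top strand over positions 22–35, i.e. to GTTCGATTAAGAGG.
Its sequence written 5'→3' is the reverse complement: CCTCTTAATCGAAC.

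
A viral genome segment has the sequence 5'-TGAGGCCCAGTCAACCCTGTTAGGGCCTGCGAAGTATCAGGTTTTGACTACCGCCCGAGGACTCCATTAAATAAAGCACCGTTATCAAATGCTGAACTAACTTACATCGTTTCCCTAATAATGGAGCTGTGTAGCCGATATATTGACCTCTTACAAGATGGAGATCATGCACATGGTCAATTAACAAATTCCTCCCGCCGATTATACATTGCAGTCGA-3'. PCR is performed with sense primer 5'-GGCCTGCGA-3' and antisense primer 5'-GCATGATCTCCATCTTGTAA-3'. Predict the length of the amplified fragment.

147 bp

Forward primer GGCCTGCGA is found on the top strand at positions 24–32.
Taking the reverse complement of GCATGATCTCCATCTTGTAA gives TTACAAGATGGAGATCATGC, found at positions 151–170 on the template; the primer anneals here to the top strand with its 3' end pointing upstream.
Amplicon spans positions 24–170: 147 bp.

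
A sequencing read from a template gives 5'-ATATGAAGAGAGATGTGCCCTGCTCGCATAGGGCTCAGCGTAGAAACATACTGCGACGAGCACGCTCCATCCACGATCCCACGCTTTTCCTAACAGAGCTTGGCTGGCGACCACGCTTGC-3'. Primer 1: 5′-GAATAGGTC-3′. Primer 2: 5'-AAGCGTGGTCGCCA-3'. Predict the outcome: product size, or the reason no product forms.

No product — primer 1 has no binding site in the template.

Primer 1 (GAATAGGTC) does not match the top strand, and its reverse complement GACCTATTC does not match either.
With no annealing site for primer 1, no amplification occurs.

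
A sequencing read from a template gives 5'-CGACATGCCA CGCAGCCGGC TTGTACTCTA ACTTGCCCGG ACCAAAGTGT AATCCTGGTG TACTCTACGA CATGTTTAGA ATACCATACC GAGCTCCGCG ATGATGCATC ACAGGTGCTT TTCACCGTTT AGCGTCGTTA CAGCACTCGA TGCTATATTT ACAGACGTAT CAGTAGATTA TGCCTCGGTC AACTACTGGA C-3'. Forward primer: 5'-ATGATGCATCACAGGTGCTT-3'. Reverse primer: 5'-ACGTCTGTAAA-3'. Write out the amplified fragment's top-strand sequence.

5'-ATGATGCATCACAGGTGCTTTTCACCGTTTAGCGTCGTTACAGCACTCGATGCTATATTTACAGACGT-3'

The forward primer matches the template at positions 101–120.
The reverse primer's reverse complement is TTTACAGACGT, which matches the template at positions 158–168.
The product is the template from position 101 through 168 (68 bp).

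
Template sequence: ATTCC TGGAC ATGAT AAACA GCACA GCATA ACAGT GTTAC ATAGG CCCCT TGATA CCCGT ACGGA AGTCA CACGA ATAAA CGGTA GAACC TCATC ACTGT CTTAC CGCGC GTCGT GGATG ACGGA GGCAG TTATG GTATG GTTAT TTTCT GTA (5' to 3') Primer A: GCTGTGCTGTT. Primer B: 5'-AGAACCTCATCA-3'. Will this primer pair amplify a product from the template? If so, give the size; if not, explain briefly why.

No product — the primers' 3' ends point away from each other.

Primer A (GCTGTGCTGTT) has reverse complement AACAGCACAGC, which matches the top strand at positions 17–27; primer A anneals to the top strand there with its 3' end pointing upstream toward position 17.
Primer B (AGAACCTCATCA) matches the top strand directly at positions 85–96; it anneals to the bottom strand with its 3' end pointing downstream toward position 96.
The 3' ends diverge (primer A extends toward position 1, primer B toward position 153), so the primers never converge on a shared product.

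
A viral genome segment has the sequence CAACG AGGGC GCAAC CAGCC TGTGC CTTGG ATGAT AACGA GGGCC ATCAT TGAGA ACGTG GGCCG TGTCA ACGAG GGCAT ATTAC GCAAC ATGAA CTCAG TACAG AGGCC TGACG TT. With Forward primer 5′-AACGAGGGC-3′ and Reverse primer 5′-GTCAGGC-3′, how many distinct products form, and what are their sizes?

The forward primer AACGAGGGC matches the top strand at positions 2–10, 36–44, 70–78.
The reverse primer's reverse complement is GCCTGAC, matching at positions 108–114.
Each forward site pairs with the reverse site to give a product ending at position 114: sizes 113, 79, 45 bp.

Three products: 113 bp, 79 bp, 45 bp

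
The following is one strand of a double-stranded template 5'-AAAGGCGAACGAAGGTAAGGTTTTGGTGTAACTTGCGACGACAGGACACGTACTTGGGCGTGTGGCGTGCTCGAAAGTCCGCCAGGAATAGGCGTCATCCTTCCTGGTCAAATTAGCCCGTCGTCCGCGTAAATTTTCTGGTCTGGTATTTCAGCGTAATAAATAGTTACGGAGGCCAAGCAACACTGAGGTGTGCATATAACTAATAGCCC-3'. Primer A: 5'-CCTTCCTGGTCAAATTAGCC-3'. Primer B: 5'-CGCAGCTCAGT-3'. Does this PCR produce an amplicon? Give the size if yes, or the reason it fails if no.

No product — primer B has no binding site in the template.

Primer B (CGCAGCTCAGT) does not match the top strand, and its reverse complement ACTGAGCTGCG does not match either.
With no annealing site for primer B, no amplification occurs.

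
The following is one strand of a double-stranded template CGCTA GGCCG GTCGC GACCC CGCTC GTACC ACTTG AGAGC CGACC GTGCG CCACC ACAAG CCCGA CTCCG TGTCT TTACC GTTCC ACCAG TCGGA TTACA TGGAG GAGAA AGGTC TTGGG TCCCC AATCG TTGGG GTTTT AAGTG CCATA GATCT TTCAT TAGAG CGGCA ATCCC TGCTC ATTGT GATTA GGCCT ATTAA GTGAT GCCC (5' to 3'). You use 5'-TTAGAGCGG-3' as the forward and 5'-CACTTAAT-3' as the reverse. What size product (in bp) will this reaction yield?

The forward primer matches the template at positions 160–168.
Taking the reverse complement of CACTTAAT gives ATTAAGTG, found at positions 196–203 on the template; the primer anneals here to the top strand with its 3' end pointing upstream.
Amplicon spans positions 160–203: 44 bp.

44 bp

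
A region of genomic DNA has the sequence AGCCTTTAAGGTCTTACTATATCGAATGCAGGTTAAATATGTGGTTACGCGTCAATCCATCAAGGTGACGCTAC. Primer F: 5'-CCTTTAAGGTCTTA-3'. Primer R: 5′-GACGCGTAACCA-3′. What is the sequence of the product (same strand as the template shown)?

The forward primer matches the template at positions 3–16.
Taking the reverse complement of GACGCGTAACCA gives TGGTTACGCGTC, found at positions 42–53 on the template; the primer anneals here to the top strand with its 3' end pointing upstream.
The product is the template from position 3 through 53 (51 bp).

5'-CCTTTAAGGTCTTACTATATCGAATGCAGGTTAAATATGTGGTTACGCGTC-3'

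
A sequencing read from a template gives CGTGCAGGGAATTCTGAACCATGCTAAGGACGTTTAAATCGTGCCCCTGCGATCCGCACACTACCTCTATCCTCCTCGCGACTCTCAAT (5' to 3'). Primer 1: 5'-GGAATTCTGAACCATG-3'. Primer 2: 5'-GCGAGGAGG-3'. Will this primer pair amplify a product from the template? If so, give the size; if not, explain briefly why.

Primer 1 (GGAATTCTGAACCATG) matches the top strand at positions 8–23; it acts as a forward primer.
Primer 2's reverse complement is CCTCCTCGC, matching the top strand at positions 71–79; it acts as a reverse primer.
The 3' ends face each other across positions 8–79, giving a 72 bp product.

Yes — a 72 bp product.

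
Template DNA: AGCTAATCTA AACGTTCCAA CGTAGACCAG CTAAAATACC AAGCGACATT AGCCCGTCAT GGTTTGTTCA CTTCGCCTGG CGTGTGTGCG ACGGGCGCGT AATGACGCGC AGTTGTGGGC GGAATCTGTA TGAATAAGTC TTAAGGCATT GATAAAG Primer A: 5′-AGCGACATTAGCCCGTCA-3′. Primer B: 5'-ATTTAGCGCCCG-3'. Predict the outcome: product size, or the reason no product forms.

No product — primer B has no binding site in the template.

Primer B (ATTTAGCGCCCG) does not match the top strand, and its reverse complement CGGGCGCTAAAT does not match either.
With no annealing site for primer B, no amplification occurs.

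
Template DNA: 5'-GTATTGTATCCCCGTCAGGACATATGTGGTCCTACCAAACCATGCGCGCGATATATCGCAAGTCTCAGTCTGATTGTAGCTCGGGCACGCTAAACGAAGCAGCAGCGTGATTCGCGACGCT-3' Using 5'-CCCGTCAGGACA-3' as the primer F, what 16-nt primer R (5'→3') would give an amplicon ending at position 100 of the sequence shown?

5'-GCTTCGTTTAGCGTGC-3'

The forward primer binds at positions 11–22; the product's 3' end on the top strand is position 100.
The reverse primer anneals to the top strand over positions 85–100, i.e. to GCACGCTAAACGAAGC.
Its sequence written 5'→3' is the reverse complement: GCTTCGTTTAGCGTGC.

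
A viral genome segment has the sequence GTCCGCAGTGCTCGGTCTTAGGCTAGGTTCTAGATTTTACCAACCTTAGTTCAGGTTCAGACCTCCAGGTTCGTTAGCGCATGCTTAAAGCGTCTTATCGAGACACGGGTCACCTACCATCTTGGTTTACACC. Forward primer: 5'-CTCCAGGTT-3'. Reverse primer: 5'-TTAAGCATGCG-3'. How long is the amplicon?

Scanning the template, CTCCAGGTT occurs at positions 63–71; this primer anneals to the bottom strand there with its 3' end pointing downstream.
Taking the reverse complement of TTAAGCATGCG gives CGCATGCTTAA, found at positions 78–88 on the template; the primer anneals here to the top strand with its 3' end pointing upstream.
Product length = (reverse-primer end) − (forward-primer start) + 1 = 88 − 63 + 1 = 26 bp.

26 bp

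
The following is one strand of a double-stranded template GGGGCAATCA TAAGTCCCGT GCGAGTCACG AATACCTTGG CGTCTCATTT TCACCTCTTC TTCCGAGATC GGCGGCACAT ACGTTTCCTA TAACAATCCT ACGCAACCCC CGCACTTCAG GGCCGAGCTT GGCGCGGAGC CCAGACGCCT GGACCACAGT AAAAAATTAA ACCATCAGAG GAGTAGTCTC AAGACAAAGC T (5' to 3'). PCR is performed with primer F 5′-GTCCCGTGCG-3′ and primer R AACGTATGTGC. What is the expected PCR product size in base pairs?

Scanning the template, GTCCCGTGCG occurs at positions 14–23; this primer anneals to the bottom strand there with its 3' end pointing downstream.
The reverse primer's reverse complement is GCACATACGTT, which matches the template at positions 75–85.
Amplicon spans positions 14–85: 72 bp.

72 bp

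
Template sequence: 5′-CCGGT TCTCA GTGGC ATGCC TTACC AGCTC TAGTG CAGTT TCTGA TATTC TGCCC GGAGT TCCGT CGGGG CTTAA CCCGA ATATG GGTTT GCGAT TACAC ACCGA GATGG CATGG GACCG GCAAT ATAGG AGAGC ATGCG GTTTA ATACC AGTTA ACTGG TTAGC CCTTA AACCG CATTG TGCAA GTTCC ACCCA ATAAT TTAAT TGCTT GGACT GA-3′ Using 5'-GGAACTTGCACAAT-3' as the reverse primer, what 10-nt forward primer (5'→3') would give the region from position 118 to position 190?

5'-CCGGCAATAT-3'

The reverse primer's reverse complement ATTGTGCAAGTTCC matches the template at positions 177–190; the product starts at position 118.
The forward primer is identical to the top strand over positions 118–127: CCGGCAATAT.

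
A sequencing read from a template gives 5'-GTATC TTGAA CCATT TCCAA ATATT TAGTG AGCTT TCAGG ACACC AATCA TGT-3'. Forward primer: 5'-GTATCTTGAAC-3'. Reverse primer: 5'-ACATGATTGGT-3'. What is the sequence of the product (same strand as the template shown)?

5'-GTATCTTGAACCATTTCCAAATATTTAGTGAGCTTTCAGGACACCAATCATGT-3'

Scanning the template, GTATCTTGAAC occurs at positions 1–11; this primer anneals to the bottom strand there with its 3' end pointing downstream.
The reverse primer's reverse complement is ACCAATCATGT, which matches the template at positions 43–53.
The product is the template from position 1 through 53 (53 bp).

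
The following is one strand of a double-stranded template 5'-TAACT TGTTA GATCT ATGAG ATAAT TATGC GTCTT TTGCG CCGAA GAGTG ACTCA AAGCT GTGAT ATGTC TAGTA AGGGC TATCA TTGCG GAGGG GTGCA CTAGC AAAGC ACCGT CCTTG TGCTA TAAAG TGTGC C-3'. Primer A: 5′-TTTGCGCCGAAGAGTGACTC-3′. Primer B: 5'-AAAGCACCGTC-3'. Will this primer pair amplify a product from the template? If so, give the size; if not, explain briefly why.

Primer A (TTTGCGCCGAAGAGTGACTC) matches the top strand at positions 35–54 (3' end points downstream).
Primer B (AAAGCACCGTC) also matches the top strand directly, at positions 106–116 — its reverse complement GACGGTGCTTT is not present.
Both primers anneal to the bottom strand with 3' ends pointing the same way, so neither can prime synthesis back toward the other.

No product — both primers anneal to the same strand and extend in the same direction.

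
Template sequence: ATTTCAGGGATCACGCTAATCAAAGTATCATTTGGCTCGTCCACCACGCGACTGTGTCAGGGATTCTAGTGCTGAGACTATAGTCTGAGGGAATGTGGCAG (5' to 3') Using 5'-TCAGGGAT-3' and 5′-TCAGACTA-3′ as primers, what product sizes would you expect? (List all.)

85 bp, 32 bp

The forward primer TCAGGGAT matches the top strand at positions 4–11, 57–64.
The reverse primer's reverse complement is TAGTCTGA, matching at positions 81–88.
Each forward site pairs with the reverse site to give a product ending at position 88: sizes 85, 32 bp.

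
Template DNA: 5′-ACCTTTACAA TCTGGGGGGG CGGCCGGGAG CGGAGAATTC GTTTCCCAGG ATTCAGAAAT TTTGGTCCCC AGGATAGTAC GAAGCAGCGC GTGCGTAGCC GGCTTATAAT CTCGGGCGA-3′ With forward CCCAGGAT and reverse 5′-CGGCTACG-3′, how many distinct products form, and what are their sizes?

Two products: 57 bp, 34 bp

The forward primer CCCAGGAT matches the top strand at positions 45–52, 68–75.
The reverse primer's reverse complement is CGTAGCCG, matching at positions 94–101.
Each forward site pairs with the reverse site to give a product ending at position 101: sizes 57, 34 bp.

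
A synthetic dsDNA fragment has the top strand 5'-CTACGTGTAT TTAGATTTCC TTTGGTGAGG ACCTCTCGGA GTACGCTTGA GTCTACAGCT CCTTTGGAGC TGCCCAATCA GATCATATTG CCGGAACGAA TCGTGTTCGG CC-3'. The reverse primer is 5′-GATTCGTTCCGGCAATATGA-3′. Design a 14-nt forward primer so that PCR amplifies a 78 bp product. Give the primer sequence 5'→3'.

5'-GTGAGGACCTCTCG-3'

The reverse primer's reverse complement TCATATTGCCGGAACGAATC matches the template at positions 83–102, so the product ends at position 102.
A 78 bp product then starts at position 102 − 78 + 1 = 25.
The forward primer is identical to the top strand there: GTGAGGACCTCTCG.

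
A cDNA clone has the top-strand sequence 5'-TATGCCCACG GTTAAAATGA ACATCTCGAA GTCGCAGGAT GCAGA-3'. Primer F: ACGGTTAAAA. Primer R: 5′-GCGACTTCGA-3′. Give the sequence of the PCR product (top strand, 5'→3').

Scanning the template, ACGGTTAAAA occurs at positions 8–17; this primer anneals to the bottom strand there with its 3' end pointing downstream.
The reverse primer's reverse complement is TCGAAGTCGC, which matches the template at positions 26–35.
The product is the template from position 8 through 35 (28 bp).

5'-ACGGTTAAAATGAACATCTCGAAGTCGC-3'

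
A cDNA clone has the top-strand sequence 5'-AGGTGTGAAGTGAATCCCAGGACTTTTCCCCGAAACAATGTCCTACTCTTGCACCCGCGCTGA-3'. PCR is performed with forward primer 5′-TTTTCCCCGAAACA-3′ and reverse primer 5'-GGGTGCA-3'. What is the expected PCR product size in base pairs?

Forward primer TTTTCCCCGAAACA is found on the top strand at positions 24–37.
The reverse primer's reverse complement is TGCACCC, which matches the template at positions 50–56.
Amplicon spans positions 24–56: 33 bp.

33 bp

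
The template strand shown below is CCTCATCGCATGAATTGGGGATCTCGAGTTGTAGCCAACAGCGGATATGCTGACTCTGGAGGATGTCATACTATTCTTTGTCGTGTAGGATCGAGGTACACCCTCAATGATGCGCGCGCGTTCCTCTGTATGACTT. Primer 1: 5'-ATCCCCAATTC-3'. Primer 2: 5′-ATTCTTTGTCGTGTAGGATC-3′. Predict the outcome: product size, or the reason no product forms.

Primer 1 (ATCCCCAATTC) has reverse complement GAATTGGGGAT, which matches the top strand at positions 12–22; primer 1 anneals to the top strand there with its 3' end pointing upstream toward position 12.
Primer 2 (ATTCTTTGTCGTGTAGGATC) matches the top strand directly at positions 73–92; it anneals to the bottom strand with its 3' end pointing downstream toward position 92.
The 3' ends diverge (primer 1 extends toward position 1, primer 2 toward position 136), so the primers never converge on a shared product.

No product — the primers' 3' ends point away from each other.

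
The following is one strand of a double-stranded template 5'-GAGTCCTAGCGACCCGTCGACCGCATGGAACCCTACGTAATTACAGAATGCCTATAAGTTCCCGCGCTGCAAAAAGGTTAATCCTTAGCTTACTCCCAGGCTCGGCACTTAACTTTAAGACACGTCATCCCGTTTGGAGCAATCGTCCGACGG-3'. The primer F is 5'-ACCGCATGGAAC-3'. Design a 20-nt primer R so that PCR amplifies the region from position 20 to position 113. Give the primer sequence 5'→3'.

5'-GTTAAGTGCCGAGCCTGGGA-3'

The product's 3' end on the top strand is position 113.
The reverse primer anneals to the top strand over positions 94–113, i.e. to TCCCAGGCTCGGCACTTAAC.
Its sequence written 5'→3' is the reverse complement: GTTAAGTGCCGAGCCTGGGA.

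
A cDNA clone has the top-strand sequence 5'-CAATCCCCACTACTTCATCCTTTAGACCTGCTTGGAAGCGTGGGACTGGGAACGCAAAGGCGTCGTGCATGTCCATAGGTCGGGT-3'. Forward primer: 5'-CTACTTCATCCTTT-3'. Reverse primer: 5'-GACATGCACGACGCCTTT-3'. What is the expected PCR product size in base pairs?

Forward primer CTACTTCATCCTTT is found on the top strand at positions 10–23.
Reverse complement of the reverse primer: AAAGGCGTCGTGCATGTC. This occurs on the top strand at positions 56–73.
The product runs from position 10 to position 73, so its length is 73 − 10 + 1 = 64 bp.

64 bp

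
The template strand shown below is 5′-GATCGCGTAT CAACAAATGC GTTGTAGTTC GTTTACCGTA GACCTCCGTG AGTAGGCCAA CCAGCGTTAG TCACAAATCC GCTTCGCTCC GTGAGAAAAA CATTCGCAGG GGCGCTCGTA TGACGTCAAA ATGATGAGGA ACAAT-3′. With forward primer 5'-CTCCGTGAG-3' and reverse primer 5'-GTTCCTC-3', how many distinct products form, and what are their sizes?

The forward primer CTCCGTGAG matches the top strand at positions 44–52, 87–95.
The reverse primer's reverse complement is GAGGAAC, matching at positions 136–142.
Each forward site pairs with the reverse site to give a product ending at position 142: sizes 99, 56 bp.

Two products: 99 bp, 56 bp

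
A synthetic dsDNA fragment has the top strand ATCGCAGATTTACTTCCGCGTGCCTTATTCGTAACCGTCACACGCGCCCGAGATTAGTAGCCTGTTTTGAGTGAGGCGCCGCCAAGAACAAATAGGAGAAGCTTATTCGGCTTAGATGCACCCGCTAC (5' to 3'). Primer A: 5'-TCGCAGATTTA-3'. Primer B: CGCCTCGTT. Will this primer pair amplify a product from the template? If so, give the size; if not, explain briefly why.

No product — primer B has no binding site in the template.

Primer B (CGCCTCGTT) does not match the top strand, and its reverse complement AACGAGGCG does not match either.
With no annealing site for primer B, no amplification occurs.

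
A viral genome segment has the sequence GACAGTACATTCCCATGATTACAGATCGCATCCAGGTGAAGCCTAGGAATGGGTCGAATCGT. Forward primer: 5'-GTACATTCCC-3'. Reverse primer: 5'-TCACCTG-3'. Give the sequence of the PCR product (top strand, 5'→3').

5'-GTACATTCCCATGATTACAGATCGCATCCAGGTGA-3'

Scanning the template, GTACATTCCC occurs at positions 5–14; this primer anneals to the bottom strand there with its 3' end pointing downstream.
Reverse complement of the reverse primer: CAGGTGA. This occurs on the top strand at positions 33–39.
The product is the template from position 5 through 39 (35 bp).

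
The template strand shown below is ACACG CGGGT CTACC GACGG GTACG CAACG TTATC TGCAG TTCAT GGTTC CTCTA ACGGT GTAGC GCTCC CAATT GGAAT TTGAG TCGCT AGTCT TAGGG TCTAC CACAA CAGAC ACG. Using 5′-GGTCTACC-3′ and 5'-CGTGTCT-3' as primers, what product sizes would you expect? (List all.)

111 bp, 20 bp

The forward primer GGTCTACC matches the top strand at positions 8–15, 99–106.
The reverse primer's reverse complement is AGACACG, matching at positions 112–118.
Each forward site pairs with the reverse site to give a product ending at position 118: sizes 111, 20 bp.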